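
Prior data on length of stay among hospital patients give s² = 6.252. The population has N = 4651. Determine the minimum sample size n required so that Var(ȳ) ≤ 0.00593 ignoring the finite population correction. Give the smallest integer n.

Without fpc, n₀ = s²/D = 6.252/0.00593 = 1054.3002.
Rounding up, n = 1055.

1055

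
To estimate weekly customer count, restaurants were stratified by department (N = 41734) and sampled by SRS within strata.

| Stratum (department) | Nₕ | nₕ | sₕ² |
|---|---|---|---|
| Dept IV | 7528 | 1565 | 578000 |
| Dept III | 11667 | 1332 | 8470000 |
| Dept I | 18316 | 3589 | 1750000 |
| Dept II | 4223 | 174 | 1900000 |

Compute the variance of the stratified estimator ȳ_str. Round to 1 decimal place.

Var(ȳ_str) = Σₕ Wₕ²(1 − fₕ)sₕ²/nₕ with Wₕ = Nₕ/N, N = 41734.
Dept IV: Wₕ = 0.18038051; term = 0.18038051²·(1 − 0.20789054)·578000/1565 = 9.5187056.
Dept III: Wₕ = 0.27955624; term = 0.27955624²·(1 − 0.11416817)·8470000/1332 = 440.21906.
Dept I: Wₕ = 0.43887478; term = 0.43887478²·(1 − 0.19594890)·1750000/3589 = 75.51435.
Dept II: Wₕ = 0.10118848; term = 0.10118848²·(1 − 0.04120294)·1900000/174 = 107.19961.
Sum = 632.45173.

632.5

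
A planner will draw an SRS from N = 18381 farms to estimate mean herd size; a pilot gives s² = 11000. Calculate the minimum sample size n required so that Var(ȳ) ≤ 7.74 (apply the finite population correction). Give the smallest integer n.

1320

Without fpc, n₀ = s²/D = 11000/7.74 = 1421.1886.
With fpc, (1 − n/N)·s²/n ≤ D requires n ≥ n₀/(1 + n₀/N) = 1421.1886/(1 + 1421.1886/18381) = 1319.1909.
Rounding up, n = 1320.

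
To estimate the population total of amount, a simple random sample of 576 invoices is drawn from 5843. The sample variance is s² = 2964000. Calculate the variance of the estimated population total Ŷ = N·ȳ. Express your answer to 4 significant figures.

1.584 × 10^11

Var(Ŷ) = N²·Var(ȳ) = N²·(1 − n/N)·s²/n.
f = 576/5843 = 0.09857950; Var(ȳ) = 0.90142050·2964000/576 = 4638.5597.
Var(Ŷ) = 5843² · 4638.5597 = 1.5836344 × 10^11.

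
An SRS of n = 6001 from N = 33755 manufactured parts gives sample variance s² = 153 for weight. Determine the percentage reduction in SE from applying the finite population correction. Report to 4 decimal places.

f = n/N = 6001/33755 = 0.17778107.
SE_no-fpc = √(s²/n) = 0.15967389; SE_fpc = √((1−f)s²/n) = 0.14478636.
Ratio = √(1−f) = 0.90676289. Reduction = 100·(1 − 0.90676289) = 9.3237%.

9.3237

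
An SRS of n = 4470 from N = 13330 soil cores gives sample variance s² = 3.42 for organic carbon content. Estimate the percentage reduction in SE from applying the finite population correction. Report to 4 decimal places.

18.4729

f = n/N = 4470/13330 = 0.33533383.
SE_no-fpc = √(s²/n) = 0.027660453; SE_fpc = √((1−f)s²/n) = 0.022550755.
Ratio = √(1−f) = 0.81527061. Reduction = 100·(1 − 0.81527061) = 18.4729%.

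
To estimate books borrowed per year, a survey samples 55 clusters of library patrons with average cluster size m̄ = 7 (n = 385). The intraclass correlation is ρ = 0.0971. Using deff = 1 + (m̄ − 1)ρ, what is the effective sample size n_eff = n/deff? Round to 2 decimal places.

deff = 1 + (7 − 1)·0.0971 = 1 + 0.5826 = 1.5826.
n_eff = 385 / 1.5826 = 243.27.

243.27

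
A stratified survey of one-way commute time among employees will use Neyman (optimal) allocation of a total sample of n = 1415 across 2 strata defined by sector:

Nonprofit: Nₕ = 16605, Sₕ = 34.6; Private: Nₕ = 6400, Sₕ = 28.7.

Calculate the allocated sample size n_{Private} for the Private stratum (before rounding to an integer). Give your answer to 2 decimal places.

342.79

Neyman allocation: nₕ = n·NₕSₕ / Σⱼ NⱼSⱼ.
Σ NⱼSⱼ = 16605·34.6 + 6400·28.7 = 758213.
n_{Private} = 1415·6400·28.7 / 758213 = 342.79.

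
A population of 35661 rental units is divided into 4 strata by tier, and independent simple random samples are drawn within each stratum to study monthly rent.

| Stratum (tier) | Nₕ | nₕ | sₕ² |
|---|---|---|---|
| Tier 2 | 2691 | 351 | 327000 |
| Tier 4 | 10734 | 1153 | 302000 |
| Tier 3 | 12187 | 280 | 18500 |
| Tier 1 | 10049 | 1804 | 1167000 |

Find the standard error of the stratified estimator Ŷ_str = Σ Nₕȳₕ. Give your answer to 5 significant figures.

Var(Ŷ_str) = Σₕ Nₕ²(1 − fₕ)sₕ²/nₕ.
Tier 2: 2691²·(1 − 351/2691)·327000/351 = 5.86638 × 10^9.
Tier 4: 10734²·(1 − 1153/10734)·302000/1153 = 2.6937052 × 10^10.
Tier 3: 12187²·(1 − 280/12187)·18500/280 = 9.5876652 × 10^9.
Tier 1: 10049²·(1 − 1804/10049)·1167000/1804 = 5.3597907 × 10^10.
Sum = 9.5989004 × 10^10.
SE = √(9.5989004 × 10^10) = 309820.

309820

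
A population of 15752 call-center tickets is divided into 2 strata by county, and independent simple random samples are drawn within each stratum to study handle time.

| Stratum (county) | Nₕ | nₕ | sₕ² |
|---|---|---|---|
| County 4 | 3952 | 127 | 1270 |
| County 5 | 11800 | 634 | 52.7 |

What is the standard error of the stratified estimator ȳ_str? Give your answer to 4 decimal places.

Var(ȳ_str) = Σₕ Wₕ²(1 − fₕ)sₕ²/nₕ with Wₕ = Nₕ/N, N = 15752.
County 4: Wₕ = 0.25088878; term = 0.25088878²·(1 − 0.03213563)·1270/127 = 0.60922395.
County 5: Wₕ = 0.74911122; term = 0.74911122²·(1 − 0.05372881)·52.7/634 = 0.044139721.
Sum = 0.65336367.
SE = √(0.65336367) = 0.8083.

0.8083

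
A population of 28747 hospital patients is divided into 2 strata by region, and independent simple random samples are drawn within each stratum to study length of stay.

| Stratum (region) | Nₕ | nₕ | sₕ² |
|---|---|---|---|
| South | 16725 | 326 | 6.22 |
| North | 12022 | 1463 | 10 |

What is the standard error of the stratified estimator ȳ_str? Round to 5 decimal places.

0.08592

Var(ȳ_str) = Σₕ Wₕ²(1 − fₕ)sₕ²/nₕ with Wₕ = Nₕ/N, N = 28747.
South: Wₕ = 0.58179984; term = 0.58179984²·(1 − 0.01949178)·6.22/326 = 0.006332442.
North: Wₕ = 0.41820016; term = 0.41820016²·(1 − 0.12169356)·10/1463 = 0.0010499537.
Sum = 0.0073823957.
SE = √(0.0073823957) = 0.08592.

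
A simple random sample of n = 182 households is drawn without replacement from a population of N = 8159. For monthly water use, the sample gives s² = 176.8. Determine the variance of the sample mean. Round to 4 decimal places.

Under SRS without replacement, Var(ȳ) = (1 − f)·s²/n with f = n/N = 182/8159 = 0.02230666.
Var(ȳ) = (1 − 0.02230666)·176.8/182 = 0.97769334·0.97142857 = 0.94975925.

0.9498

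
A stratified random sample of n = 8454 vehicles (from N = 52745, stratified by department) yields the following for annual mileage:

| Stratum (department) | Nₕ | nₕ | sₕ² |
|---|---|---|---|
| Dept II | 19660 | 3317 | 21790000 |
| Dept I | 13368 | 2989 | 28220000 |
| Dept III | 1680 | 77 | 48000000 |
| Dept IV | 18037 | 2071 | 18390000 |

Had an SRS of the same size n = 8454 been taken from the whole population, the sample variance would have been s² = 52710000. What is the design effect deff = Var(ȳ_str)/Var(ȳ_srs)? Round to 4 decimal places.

Var(ȳ_str) = Σ Wₕ²(1−fₕ)sₕ²/nₕ with Wₕ = Nₕ/52745:
  Dept II: (19660/52745)²·(1−3317/19660)·21790000/3317 = 758.69017
  Dept I: (13368/52745)²·(1−2989/13368)·28220000/2989 = 470.85854
  Dept III: (1680/52745)²·(1−77/1680)·48000000/77 = 603.43532
  Dept IV: (18037/52745)²·(1−2071/18037)·18390000/2071 = 919.17767
  → Var(ȳ_str) = 2752.1617.
Var(ȳ_srs) = (1 − 8454/52745)·52710000/8454 = 5235.582.
deff = 2752.1617 / 5235.582 = 0.5257.

0.5257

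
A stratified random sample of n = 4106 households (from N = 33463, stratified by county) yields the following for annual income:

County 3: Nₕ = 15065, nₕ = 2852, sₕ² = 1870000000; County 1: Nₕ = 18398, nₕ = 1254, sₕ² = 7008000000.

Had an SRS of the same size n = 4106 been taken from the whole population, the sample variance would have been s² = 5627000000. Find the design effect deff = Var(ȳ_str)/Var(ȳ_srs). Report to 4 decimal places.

1.3989

Var(ȳ_str) = Σ Wₕ²(1−fₕ)sₕ²/nₕ with Wₕ = Nₕ/33463:
  County 3: (15065/33463)²·(1−2852/15065)·1870000000/2852 = 107734.26
  County 1: (18398/33463)²·(1−1254/18398)·7008000000/1254 = 1.5741626 × 10^6
  → Var(ȳ_str) = 1.6818969 × 10^6.
Var(ȳ_srs) = (1 − 4106/33463)·5627000000/4106 = 1.2022776 × 10^6.
deff = (1.6818969 × 10^6) / (1.2022776 × 10^6) = 1.3989.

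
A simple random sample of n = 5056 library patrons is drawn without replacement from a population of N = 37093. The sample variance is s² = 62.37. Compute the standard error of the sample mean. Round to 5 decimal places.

0.10322

Under SRS without replacement, Var(ȳ) = (1 − f)·s²/n with f = n/N = 5056/37093 = 0.13630604.
Var(ȳ) = (1 − 0.13630604)·62.37/5056 = 0.86369396·0.012335839 = 0.010654389.
SE(ȳ) = √(0.010654389) = 0.10322.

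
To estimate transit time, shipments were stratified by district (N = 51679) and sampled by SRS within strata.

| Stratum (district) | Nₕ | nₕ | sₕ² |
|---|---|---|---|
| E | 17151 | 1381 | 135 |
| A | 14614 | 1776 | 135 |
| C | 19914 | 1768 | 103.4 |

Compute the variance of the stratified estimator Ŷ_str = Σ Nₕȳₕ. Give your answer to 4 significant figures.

6.184 × 10^7

Var(Ŷ_str) = Σₕ Nₕ²(1 − fₕ)sₕ²/nₕ.
E: 17151²·(1 − 1381/17151)·135/1381 = 2.6439987 × 10^7.
A: 14614²·(1 − 1776/14614)·135/1776 = 1.426124 × 10^7.
C: 19914²·(1 − 1768/19914)·103.4/1768 = 2.1133805 × 10^7.
Sum = 6.1835032 × 10^7.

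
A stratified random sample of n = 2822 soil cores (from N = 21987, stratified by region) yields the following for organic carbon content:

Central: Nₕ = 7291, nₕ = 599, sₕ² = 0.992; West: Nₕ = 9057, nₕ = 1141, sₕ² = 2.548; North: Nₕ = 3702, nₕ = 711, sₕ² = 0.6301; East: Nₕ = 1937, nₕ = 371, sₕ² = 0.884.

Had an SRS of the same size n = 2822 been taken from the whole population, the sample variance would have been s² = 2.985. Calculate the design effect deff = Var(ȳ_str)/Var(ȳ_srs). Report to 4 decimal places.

Var(ȳ_str) = Σ Wₕ²(1−fₕ)sₕ²/nₕ with Wₕ = Nₕ/21987:
  Central: (7291/21987)²·(1−599/7291)·0.992/599 = 1.6714598 × 10^-4
  West: (9057/21987)²·(1−1141/9057)·2.548/1141 = 3.3118601 × 10^-4
  North: (3702/21987)²·(1−711/3702)·0.6301/711 = 2.0298351 × 10^-5
  East: (1937/21987)²·(1−371/1937)·0.884/371 = 1.4950915 × 10^-5
  → Var(ȳ_str) = 5.3358126 × 10^-4.
Var(ȳ_srs) = (1 − 2822/21987)·2.985/2822 = 9.2199841 × 10^-4.
deff = (5.3358126 × 10^-4) / (9.2199841 × 10^-4) = 0.5787.

0.5787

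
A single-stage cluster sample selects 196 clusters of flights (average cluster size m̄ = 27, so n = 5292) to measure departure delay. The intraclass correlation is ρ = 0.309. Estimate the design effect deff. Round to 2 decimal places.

9.03

deff = 1 + (27 − 1)·0.309 = 1 + 8.034 = 9.034.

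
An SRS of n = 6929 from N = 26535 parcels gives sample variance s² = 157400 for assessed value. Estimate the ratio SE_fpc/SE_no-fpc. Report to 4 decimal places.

f = n/N = 6929/26535 = 0.26112681.
SE_no-fpc = √(s²/n) = 4.7661432; SE_fpc = √((1−f)s²/n) = 4.0968686.
Ratio = √(1−f) = 0.85957733.

0.8596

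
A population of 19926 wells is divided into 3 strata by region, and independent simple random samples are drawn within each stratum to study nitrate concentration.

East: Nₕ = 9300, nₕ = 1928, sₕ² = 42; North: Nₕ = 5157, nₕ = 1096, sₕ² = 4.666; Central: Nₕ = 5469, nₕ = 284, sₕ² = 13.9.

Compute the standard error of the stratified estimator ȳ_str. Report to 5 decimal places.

0.08650

Var(ȳ_str) = Σₕ Wₕ²(1 − fₕ)sₕ²/nₕ with Wₕ = Nₕ/N, N = 19926.
East: Wₕ = 0.46672689; term = 0.46672689²·(1 − 0.20731183)·42/1928 = 0.0037615798.
North: Wₕ = 0.25880759; term = 0.25880759²·(1 − 0.21252666)·4.666/1096 = 2.2455568 × 10^-4.
Central: Wₕ = 0.27446552; term = 0.27446552²·(1 − 0.05192905)·13.9/284 = 0.0034955289.
Sum = 0.0074816644.
SE = √(0.0074816644) = 0.08650.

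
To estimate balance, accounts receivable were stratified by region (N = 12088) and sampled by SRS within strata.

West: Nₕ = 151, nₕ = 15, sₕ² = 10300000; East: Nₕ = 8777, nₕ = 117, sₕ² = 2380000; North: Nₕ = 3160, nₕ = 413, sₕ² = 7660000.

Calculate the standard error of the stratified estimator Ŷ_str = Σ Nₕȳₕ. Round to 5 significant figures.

Var(Ŷ_str) = Σₕ Nₕ²(1 − fₕ)sₕ²/nₕ.
West: 151²·(1 − 15/151)·10300000/15 = 1.4101387 × 10^10.
East: 8777²·(1 − 117/8777)·2380000/117 = 1.5461623 × 10^12.
North: 3160²·(1 − 413/3160)·7660000/413 = 1.6099948 × 10^11.
Sum = 1.7212632 × 10^12.
SE = √(1.7212632 × 10^12) = 1.3120 × 10^6.

1.3120 × 10^6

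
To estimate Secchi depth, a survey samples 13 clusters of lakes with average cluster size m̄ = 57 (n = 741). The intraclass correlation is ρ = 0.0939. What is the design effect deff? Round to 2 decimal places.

deff = 1 + (57 − 1)·0.0939 = 1 + 5.2584 = 6.2584.

6.26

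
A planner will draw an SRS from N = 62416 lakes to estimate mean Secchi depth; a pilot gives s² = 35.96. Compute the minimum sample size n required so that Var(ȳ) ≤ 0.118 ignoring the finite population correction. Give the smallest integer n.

Without fpc, n₀ = s²/D = 35.96/0.118 = 304.7458.
Rounding up, n = 305.

305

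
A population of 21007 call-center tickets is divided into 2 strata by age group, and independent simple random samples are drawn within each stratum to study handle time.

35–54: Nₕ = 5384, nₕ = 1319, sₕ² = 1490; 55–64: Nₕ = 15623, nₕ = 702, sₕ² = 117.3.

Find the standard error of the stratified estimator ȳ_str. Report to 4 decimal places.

0.3799

Var(ȳ_str) = Σₕ Wₕ²(1 − fₕ)sₕ²/nₕ with Wₕ = Nₕ/N, N = 21007.
35–54: Wₕ = 0.25629552; term = 0.25629552²·(1 − 0.24498514)·1490/1319 = 0.056024631.
55–64: Wₕ = 0.74370448; term = 0.74370448²·(1 − 0.04493375)·117.3/702 = 0.088266355.
Sum = 0.14429099.
SE = √(0.14429099) = 0.3799.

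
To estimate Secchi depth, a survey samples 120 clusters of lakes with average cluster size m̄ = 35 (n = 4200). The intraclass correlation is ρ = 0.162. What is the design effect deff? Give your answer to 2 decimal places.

deff = 1 + (35 − 1)·0.162 = 1 + 5.508 = 6.508.

6.51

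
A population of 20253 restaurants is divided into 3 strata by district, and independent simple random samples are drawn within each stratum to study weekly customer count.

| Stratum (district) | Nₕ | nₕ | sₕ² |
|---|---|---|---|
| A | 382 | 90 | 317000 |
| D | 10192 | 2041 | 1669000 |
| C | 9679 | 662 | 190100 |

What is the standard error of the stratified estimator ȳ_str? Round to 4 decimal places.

15.0889

Var(ȳ_str) = Σₕ Wₕ²(1 − fₕ)sₕ²/nₕ with Wₕ = Nₕ/N, N = 20253.
A: Wₕ = 0.01886140; term = 0.01886140²·(1 − 0.23560209)·317000/90 = 0.95782075.
D: Wₕ = 0.50323409; term = 0.50323409²·(1 − 0.20025510)·1669000/2041 = 165.617.
C: Wₕ = 0.47790451; term = 0.47790451²·(1 − 0.06839550)·190100/662 = 61.099543.
Sum = 227.67436.
SE = √(227.67436) = 15.0889.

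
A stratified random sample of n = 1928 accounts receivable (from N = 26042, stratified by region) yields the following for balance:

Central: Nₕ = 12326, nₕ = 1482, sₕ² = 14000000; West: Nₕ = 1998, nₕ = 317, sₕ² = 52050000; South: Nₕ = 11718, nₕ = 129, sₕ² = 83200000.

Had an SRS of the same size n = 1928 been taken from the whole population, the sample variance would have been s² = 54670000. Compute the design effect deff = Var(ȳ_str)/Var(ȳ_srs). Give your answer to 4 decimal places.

5.0205

Var(ȳ_str) = Σ Wₕ²(1−fₕ)sₕ²/nₕ with Wₕ = Nₕ/26042:
  Central: (12326/26042)²·(1−1482/12326)·14000000/1482 = 1861.8421
  West: (1998/26042)²·(1−317/1998)·52050000/317 = 813.15999
  South: (11718/26042)²·(1−129/11718)·83200000/129 = 129147.02
  → Var(ȳ_str) = 131822.02.
Var(ȳ_srs) = (1 − 1928/26042)·54670000/1928 = 26256.508.
deff = 131822.02 / 26256.508 = 5.0205.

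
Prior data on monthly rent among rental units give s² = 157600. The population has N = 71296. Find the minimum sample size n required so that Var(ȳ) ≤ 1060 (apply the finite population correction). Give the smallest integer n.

Without fpc, n₀ = s²/D = 157600/1060 = 148.6792.
With fpc, (1 − n/N)·s²/n ≤ D requires n ≥ n₀/(1 + n₀/N) = 148.6792/(1 + 148.6792/71296) = 148.3698.
Rounding up, n = 149.

149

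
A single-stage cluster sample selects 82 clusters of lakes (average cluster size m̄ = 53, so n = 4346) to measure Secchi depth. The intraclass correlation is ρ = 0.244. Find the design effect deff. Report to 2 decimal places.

13.69

deff = 1 + (53 − 1)·0.244 = 1 + 12.688 = 13.688.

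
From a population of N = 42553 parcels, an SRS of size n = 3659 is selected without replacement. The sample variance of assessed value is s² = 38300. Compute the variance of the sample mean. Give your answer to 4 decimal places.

Under SRS without replacement, Var(ȳ) = (1 − f)·s²/n with f = n/N = 3659/42553 = 0.08598689.
Var(ȳ) = (1 − 0.08598689)·38300/3659 = 0.91401311·10.467341 = 9.5672868.

9.5673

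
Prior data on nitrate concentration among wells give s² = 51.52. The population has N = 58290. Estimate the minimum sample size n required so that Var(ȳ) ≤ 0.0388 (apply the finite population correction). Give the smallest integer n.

Without fpc, n₀ = s²/D = 51.52/0.0388 = 1327.8351.
With fpc, (1 − n/N)·s²/n ≤ D requires n ≥ n₀/(1 + n₀/N) = 1327.8351/(1 + 1327.8351/58290) = 1298.2610.
Rounding up, n = 1299.

1299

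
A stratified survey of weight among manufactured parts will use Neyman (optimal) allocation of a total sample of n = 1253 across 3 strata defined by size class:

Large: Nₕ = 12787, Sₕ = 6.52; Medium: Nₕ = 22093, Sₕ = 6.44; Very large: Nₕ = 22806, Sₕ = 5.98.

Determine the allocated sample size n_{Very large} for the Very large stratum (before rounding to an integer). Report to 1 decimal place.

472.0

Neyman allocation: nₕ = n·NₕSₕ / Σⱼ NⱼSⱼ.
Σ NⱼSⱼ = 12787·6.52 + 22093·6.44 + 22806·5.98 = 362030.04.
n_{Very large} = 1253·22806·5.98 / 362030.04 = 472.0.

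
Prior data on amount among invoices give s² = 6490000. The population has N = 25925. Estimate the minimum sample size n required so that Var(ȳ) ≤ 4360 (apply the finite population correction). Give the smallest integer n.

1408

Without fpc, n₀ = s²/D = 6490000/4360 = 1488.5321.
With fpc, (1 − n/N)·s²/n ≤ D requires n ≥ n₀/(1 + n₀/N) = 1488.5321/(1 + 1488.5321/25925) = 1407.7060.
Rounding up, n = 1408.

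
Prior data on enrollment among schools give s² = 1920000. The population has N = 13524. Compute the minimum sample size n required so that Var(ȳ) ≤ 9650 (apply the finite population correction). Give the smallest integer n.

Without fpc, n₀ = s²/D = 1920000/9650 = 198.9637.
With fpc, (1 − n/N)·s²/n ≤ D requires n ≥ n₀/(1 + n₀/N) = 198.9637/(1 + 198.9637/13524) = 196.0790.
Rounding up, n = 197.

197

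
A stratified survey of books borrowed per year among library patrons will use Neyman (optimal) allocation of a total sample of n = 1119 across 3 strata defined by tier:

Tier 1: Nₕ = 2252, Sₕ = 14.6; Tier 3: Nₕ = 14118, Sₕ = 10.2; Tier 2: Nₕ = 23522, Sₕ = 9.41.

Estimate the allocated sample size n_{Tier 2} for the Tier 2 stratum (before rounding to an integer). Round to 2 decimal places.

Neyman allocation: nₕ = n·NₕSₕ / Σⱼ NⱼSⱼ.
Σ NⱼSⱼ = 2252·14.6 + 14118·10.2 + 23522·9.41 = 398224.82.
n_{Tier 2} = 1119·23522·9.41 / 398224.82 = 621.96.

621.96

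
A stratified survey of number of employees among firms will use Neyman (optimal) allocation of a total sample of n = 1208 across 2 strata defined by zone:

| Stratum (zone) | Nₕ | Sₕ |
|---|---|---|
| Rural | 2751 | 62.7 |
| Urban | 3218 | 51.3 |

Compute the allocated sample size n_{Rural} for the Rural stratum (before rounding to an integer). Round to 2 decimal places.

617.25

Neyman allocation: nₕ = n·NₕSₕ / Σⱼ NⱼSⱼ.
Σ NⱼSⱼ = 2751·62.7 + 3218·51.3 = 337571.1.
n_{Rural} = 1208·2751·62.7 / 337571.1 = 617.25.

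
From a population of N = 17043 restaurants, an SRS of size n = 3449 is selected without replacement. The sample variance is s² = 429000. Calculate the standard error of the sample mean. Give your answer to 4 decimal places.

9.9605

Under SRS without replacement, Var(ȳ) = (1 − f)·s²/n with f = n/N = 3449/17043 = 0.20237047.
Var(ȳ) = (1 − 0.20237047)·429000/3449 = 0.79762953·124.38388 = 99.212255.
SE(ȳ) = √(99.212255) = 9.9605.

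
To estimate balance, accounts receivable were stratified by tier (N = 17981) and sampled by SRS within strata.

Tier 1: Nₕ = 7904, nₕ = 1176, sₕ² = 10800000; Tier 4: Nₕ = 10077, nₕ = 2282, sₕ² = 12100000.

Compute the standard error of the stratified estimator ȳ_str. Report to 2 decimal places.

Var(ȳ_str) = Σₕ Wₕ²(1 − fₕ)sₕ²/nₕ with Wₕ = Nₕ/N, N = 17981.
Tier 1: Wₕ = 0.43957511; term = 0.43957511²·(1 − 0.14878543)·10800000/1176 = 1510.5033.
Tier 4: Wₕ = 0.56042489; term = 0.56042489²·(1 − 0.22645629)·12100000/2282 = 1288.2182.
Sum = 2798.7215.
SE = √(2798.7215) = 52.90.

52.90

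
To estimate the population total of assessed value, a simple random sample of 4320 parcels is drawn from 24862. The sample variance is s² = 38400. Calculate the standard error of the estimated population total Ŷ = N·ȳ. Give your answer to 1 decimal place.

67377.2

Var(Ŷ) = N²·Var(ȳ) = N²·(1 − n/N)·s²/n.
f = 4320/24862 = 0.17375915; Var(ȳ) = 0.82624085·38400/4320 = 7.3443631.
Var(Ŷ) = 24862² · 7.3443631 = 4.5396907 × 10^9.
SE(Ŷ) = √(4.5396907 × 10^9) = 67377.2.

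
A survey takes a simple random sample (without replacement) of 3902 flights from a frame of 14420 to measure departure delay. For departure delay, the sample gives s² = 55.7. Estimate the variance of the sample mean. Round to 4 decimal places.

0.0104

Under SRS without replacement, Var(ȳ) = (1 − f)·s²/n with f = n/N = 3902/14420 = 0.27059639.
Var(ȳ) = (1 − 0.27059639)·55.7/3902 = 0.72940361·0.014274731 = 0.01041204.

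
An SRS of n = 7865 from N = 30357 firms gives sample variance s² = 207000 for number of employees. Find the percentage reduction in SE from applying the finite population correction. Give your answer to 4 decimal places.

13.9235

f = n/N = 7865/30357 = 0.25908357.
SE_no-fpc = √(s²/n) = 5.1302179; SE_fpc = √((1−f)s²/n) = 4.4159121.
Ratio = √(1−f) = 0.86076502. Reduction = 100·(1 − 0.86076502) = 13.9235%.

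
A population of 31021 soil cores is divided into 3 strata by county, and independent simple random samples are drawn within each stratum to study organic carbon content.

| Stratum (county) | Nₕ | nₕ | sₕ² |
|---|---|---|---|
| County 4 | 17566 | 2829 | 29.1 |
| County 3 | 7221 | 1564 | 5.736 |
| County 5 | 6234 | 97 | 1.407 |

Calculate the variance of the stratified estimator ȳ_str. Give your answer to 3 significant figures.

Var(ȳ_str) = Σₕ Wₕ²(1 − fₕ)sₕ²/nₕ with Wₕ = Nₕ/N, N = 31021.
County 4: Wₕ = 0.56626156; term = 0.56626156²·(1 − 0.16104976)·29.1/2829 = 0.0027671354.
County 3: Wₕ = 0.23277780; term = 0.23277780²·(1 − 0.21659050)·5.736/1564 = 1.5568413 × 10^-4.
County 5: Wₕ = 0.20096064; term = 0.20096064²·(1 − 0.01555983)·1.407/97 = 5.7667842 × 10^-4.
Sum = 0.003499498.

0.00350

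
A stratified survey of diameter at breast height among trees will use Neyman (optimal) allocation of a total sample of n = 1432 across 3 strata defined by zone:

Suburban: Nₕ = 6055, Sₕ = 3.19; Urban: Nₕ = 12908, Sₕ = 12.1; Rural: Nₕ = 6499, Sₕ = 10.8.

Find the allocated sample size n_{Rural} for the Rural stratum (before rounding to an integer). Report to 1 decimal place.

409.1

Neyman allocation: nₕ = n·NₕSₕ / Σⱼ NⱼSⱼ.
Σ NⱼSⱼ = 6055·3.19 + 12908·12.1 + 6499·10.8 = 245691.45.
n_{Rural} = 1432·6499·10.8 / 245691.45 = 409.1.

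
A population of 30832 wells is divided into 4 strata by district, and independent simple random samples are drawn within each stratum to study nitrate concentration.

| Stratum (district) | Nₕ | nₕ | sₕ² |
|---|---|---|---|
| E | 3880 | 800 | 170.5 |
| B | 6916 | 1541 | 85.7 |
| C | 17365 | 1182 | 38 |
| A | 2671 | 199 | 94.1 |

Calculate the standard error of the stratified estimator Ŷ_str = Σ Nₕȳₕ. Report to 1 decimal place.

4095.2

Var(Ŷ_str) = Σₕ Nₕ²(1 − fₕ)sₕ²/nₕ.
E: 3880²·(1 − 800/3880)·170.5/800 = 2.546929 × 10^6.
B: 6916²·(1 − 1541/6916)·85.7/1541 = 2.0673387 × 10^6.
C: 17365²·(1 − 1182/17365)·38/1182 = 9.034413 × 10^6.
A: 2671²·(1 − 199/2671)·94.1/199 = 3.1221869 × 10^6.
Sum = 1.6770868 × 10^7.
SE = √(1.6770868 × 10^7) = 4095.2.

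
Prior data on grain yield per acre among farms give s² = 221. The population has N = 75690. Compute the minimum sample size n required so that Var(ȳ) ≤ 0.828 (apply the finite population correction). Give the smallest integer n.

Without fpc, n₀ = s²/D = 221/0.828 = 266.9082.
With fpc, (1 − n/N)·s²/n ≤ D requires n ≥ n₀/(1 + n₀/N) = 266.9082/(1 + 266.9082/75690) = 265.9703.
Rounding up, n = 266.

266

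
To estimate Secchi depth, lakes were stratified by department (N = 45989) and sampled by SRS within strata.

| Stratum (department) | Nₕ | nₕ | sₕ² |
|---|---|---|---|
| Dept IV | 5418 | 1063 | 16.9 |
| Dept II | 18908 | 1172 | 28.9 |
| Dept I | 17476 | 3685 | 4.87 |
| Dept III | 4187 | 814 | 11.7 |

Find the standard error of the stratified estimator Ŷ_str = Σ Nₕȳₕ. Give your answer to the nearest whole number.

3028

Var(Ŷ_str) = Σₕ Nₕ²(1 − fₕ)sₕ²/nₕ.
Dept IV: 5418²·(1 − 1063/5418)·16.9/1063 = 375128.97.
Dept II: 18908²·(1 − 1172/18908)·28.9/1172 = 8.2693525 × 10^6.
Dept I: 17476²·(1 − 3685/17476)·4.87/3685 = 318514.54.
Dept III: 4187²·(1 − 814/4187)·11.7/814 = 202992.86.
Sum = 9.1659889 × 10^6.
SE = √(9.1659889 × 10^6) = 3028.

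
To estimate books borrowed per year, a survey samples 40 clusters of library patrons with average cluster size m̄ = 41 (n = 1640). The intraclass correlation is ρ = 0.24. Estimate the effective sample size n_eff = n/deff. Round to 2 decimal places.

154.72

deff = 1 + (41 − 1)·0.24 = 1 + 9.6 = 10.6.
n_eff = 1640 / 10.6 = 154.72.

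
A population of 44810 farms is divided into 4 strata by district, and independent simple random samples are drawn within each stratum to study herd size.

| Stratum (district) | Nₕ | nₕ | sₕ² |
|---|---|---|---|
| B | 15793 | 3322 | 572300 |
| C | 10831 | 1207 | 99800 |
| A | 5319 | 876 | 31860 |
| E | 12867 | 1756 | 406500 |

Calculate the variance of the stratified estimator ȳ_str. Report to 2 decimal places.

Var(ȳ_str) = Σₕ Wₕ²(1 − fₕ)sₕ²/nₕ with Wₕ = Nₕ/N, N = 44810.
B: Wₕ = 0.35244365; term = 0.35244365²·(1 − 0.21034636)·572300/3322 = 16.898188.
C: Wₕ = 0.24170944; term = 0.24170944²·(1 − 0.11143939)·99800/1207 = 4.292374.
A: Wₕ = 0.11870118; term = 0.11870118²·(1 − 0.16469261)·31860/876 = 0.42805353.
E: Wₕ = 0.28714573; term = 0.28714573²·(1 − 0.13647315)·406500/1756 = 16.482254.
Sum = 38.10087.

38.10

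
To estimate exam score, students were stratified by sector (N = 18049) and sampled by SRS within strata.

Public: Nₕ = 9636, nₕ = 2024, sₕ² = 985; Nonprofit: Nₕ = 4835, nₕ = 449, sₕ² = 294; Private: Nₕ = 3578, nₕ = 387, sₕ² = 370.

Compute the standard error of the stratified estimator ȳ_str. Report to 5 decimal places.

0.43094

Var(ȳ_str) = Σₕ Wₕ²(1 − fₕ)sₕ²/nₕ with Wₕ = Nₕ/N, N = 18049.
Public: Wₕ = 0.53387999; term = 0.53387999²·(1 − 0.21004566)·985/2024 = 0.10957589.
Nonprofit: Wₕ = 0.26788188; term = 0.26788188²·(1 − 0.09286453)·294/449 = 0.04262455.
Private: Wₕ = 0.19823813; term = 0.19823813²·(1 − 0.10816098)·370/387 = 0.033508239.
Sum = 0.18570868.
SE = √(0.18570868) = 0.43094.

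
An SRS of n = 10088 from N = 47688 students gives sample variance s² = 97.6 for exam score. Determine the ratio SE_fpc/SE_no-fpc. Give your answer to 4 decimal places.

f = n/N = 10088/47688 = 0.21154169.
SE_no-fpc = √(s²/n) = 0.098360872; SE_fpc = √((1−f)s²/n) = 0.087339709.
Ratio = √(1−f) = 0.88795175.

0.8880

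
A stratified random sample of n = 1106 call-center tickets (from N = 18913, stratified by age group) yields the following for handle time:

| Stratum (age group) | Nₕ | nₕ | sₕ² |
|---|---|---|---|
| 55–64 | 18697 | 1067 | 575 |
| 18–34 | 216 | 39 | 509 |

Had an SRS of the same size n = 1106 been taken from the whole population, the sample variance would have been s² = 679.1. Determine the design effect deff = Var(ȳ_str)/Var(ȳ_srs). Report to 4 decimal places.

Var(ȳ_str) = Σ Wₕ²(1−fₕ)sₕ²/nₕ with Wₕ = Nₕ/18913:
  55–64: (18697/18913)²·(1−1067/18697)·575/1067 = 0.49660012
  18–34: (216/18913)²·(1−39/216)·509/39 = 0.0013949523
  → Var(ȳ_str) = 0.49799507.
Var(ȳ_srs) = (1 − 1106/18913)·679.1/1106 = 0.57810795.
deff = 0.49799507 / 0.57810795 = 0.8614.

0.8614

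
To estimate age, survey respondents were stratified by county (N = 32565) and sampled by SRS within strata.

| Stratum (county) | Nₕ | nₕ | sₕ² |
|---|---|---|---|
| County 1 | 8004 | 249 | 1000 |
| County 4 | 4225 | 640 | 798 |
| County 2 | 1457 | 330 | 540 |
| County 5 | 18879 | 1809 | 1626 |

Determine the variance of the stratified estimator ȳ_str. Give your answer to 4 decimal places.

0.5286

Var(ȳ_str) = Σₕ Wₕ²(1 − fₕ)sₕ²/nₕ with Wₕ = Nₕ/N, N = 32565.
County 1: Wₕ = 0.24578535; term = 0.24578535²·(1 − 0.03110945)·1000/249 = 0.23506468.
County 4: Wₕ = 0.12974052; term = 0.12974052²·(1 − 0.15147929)·798/640 = 0.017808881.
County 2: Wₕ = 0.04474129; term = 0.04474129²·(1 − 0.22649279)·540/330 = 0.0025337346.
County 5: Wₕ = 0.57973284; term = 0.57973284²·(1 − 0.09582075)·1626/1809 = 0.27314441.
Sum = 0.52855171.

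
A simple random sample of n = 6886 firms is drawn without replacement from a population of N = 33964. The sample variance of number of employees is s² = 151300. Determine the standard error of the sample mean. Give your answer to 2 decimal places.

4.19

Under SRS without replacement, Var(ȳ) = (1 − f)·s²/n with f = n/N = 6886/33964 = 0.20274408.
Var(ȳ) = (1 − 0.20274408)·151300/6886 = 0.79725592·21.972117 = 17.517401.
SE(ȳ) = √(17.517401) = 4.19.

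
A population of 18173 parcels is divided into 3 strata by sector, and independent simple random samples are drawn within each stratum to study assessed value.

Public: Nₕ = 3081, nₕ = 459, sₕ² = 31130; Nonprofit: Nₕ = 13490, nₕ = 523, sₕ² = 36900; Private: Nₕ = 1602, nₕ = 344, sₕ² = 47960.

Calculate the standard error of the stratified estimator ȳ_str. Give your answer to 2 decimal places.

Var(ȳ_str) = Σₕ Wₕ²(1 − fₕ)sₕ²/nₕ with Wₕ = Nₕ/N, N = 18173.
Public: Wₕ = 0.16953723; term = 0.16953723²·(1 − 0.14897760)·31130/459 = 1.6589663.
Nonprofit: Wₕ = 0.74231002; term = 0.74231002²·(1 − 0.03876946)·36900/523 = 37.369982.
Private: Wₕ = 0.08815275; term = 0.08815275²·(1 − 0.21473159)·47960/344 = 0.85076699.
Sum = 39.879715.
SE = √(39.879715) = 6.32.

6.32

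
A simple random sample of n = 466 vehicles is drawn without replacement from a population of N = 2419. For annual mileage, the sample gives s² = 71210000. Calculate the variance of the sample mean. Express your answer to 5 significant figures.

123370

Under SRS without replacement, Var(ȳ) = (1 − f)·s²/n with f = n/N = 466/2419 = 0.19264159.
Var(ȳ) = (1 − 0.19264159)·71210000/466 = 0.80735841·152811.16 = 123373.37.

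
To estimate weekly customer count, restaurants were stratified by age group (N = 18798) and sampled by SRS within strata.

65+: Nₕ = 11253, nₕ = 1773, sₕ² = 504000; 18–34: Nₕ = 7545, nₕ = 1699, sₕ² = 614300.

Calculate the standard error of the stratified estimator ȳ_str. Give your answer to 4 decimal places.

11.4433

Var(ȳ_str) = Σₕ Wₕ²(1 − fₕ)sₕ²/nₕ with Wₕ = Nₕ/N, N = 18798.
65+: Wₕ = 0.59862751; term = 0.59862751²·(1 − 0.15755798)·504000/1773 = 85.817363.
18–34: Wₕ = 0.40137249; term = 0.40137249²·(1 − 0.22518224)·614300/1699 = 45.131722.
Sum = 130.94909.
SE = √(130.94909) = 11.4433.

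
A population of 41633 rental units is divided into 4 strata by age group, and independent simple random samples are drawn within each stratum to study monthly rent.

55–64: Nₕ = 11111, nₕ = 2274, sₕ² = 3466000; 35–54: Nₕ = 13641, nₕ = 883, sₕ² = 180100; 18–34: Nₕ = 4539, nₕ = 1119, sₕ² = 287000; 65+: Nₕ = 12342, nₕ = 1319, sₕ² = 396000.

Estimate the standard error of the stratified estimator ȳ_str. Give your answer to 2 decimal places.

11.52

Var(ȳ_str) = Σₕ Wₕ²(1 − fₕ)sₕ²/nₕ with Wₕ = Nₕ/N, N = 41633.
55–64: Wₕ = 0.26687964; term = 0.26687964²·(1 − 0.20466205)·3466000/2274 = 86.341718.
35–54: Wₕ = 0.32764874; term = 0.32764874²·(1 − 0.06473132)·180100/883 = 20.47889.
18–34: Wₕ = 0.10902409; term = 0.10902409²·(1 − 0.24653007)·287000/1119 = 2.2970089.
65+: Wₕ = 0.29644753; term = 0.29644753²·(1 − 0.10687085)·396000/1319 = 23.564614.
Sum = 132.68223.
SE = √(132.68223) = 11.52.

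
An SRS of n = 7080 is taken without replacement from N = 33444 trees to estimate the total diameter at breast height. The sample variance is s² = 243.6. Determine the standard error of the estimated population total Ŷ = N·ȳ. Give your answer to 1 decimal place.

Var(Ŷ) = N²·Var(ȳ) = N²·(1 − n/N)·s²/n.
f = 7080/33444 = 0.21169717; Var(ȳ) = 0.78830283·243.6/7080 = 0.027122962.
Var(Ŷ) = 33444² · 0.027122962 = 3.0337064 × 10^7.
SE(Ŷ) = √(3.0337064 × 10^7) = 5507.9.

5507.9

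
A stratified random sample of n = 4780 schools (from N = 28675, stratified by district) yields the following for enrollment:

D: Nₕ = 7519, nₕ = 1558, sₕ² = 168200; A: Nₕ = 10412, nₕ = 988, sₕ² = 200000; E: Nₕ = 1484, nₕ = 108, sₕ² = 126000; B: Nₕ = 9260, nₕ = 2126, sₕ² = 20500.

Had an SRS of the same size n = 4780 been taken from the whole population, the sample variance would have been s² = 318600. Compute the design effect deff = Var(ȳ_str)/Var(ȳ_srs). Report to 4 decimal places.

0.6070

Var(ȳ_str) = Σ Wₕ²(1−fₕ)sₕ²/nₕ with Wₕ = Nₕ/28675:
  D: (7519/28675)²·(1−1558/7519)·168200/1558 = 5.8847889
  A: (10412/28675)²·(1−988/10412)·200000/988 = 24.15659
  E: (1484/28675)²·(1−108/1484)·126000/108 = 2.897292
  B: (9260/28675)²·(1−2126/9260)·20500/2126 = 0.7746898
  → Var(ȳ_str) = 33.713361.
Var(ȳ_srs) = (1 − 4780/28675)·318600/4780 = 55.541996.
deff = 33.713361 / 55.541996 = 0.6070.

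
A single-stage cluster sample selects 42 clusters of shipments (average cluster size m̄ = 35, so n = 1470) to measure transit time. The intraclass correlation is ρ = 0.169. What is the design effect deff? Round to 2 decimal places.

6.75

deff = 1 + (35 − 1)·0.169 = 1 + 5.746 = 6.746.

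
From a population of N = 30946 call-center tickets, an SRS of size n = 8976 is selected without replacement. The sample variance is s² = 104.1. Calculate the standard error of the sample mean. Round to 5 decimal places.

Under SRS without replacement, Var(ȳ) = (1 − f)·s²/n with f = n/N = 8976/30946 = 0.29005364.
Var(ȳ) = (1 − 0.29005364)·104.1/8976 = 0.70994636·0.011597594 = 0.0082336693.
SE(ȳ) = √(0.0082336693) = 0.09074.

0.09074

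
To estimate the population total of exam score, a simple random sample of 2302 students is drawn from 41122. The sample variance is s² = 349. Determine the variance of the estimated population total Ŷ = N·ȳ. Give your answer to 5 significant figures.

Var(Ŷ) = N²·Var(ȳ) = N²·(1 − n/N)·s²/n.
f = 2302/41122 = 0.05597977; Var(ȳ) = 0.94402023·349/2302 = 0.14312036.
Var(Ŷ) = 41122² · 0.14312036 = 2.4201923 × 10^8.

2.4202 × 10^8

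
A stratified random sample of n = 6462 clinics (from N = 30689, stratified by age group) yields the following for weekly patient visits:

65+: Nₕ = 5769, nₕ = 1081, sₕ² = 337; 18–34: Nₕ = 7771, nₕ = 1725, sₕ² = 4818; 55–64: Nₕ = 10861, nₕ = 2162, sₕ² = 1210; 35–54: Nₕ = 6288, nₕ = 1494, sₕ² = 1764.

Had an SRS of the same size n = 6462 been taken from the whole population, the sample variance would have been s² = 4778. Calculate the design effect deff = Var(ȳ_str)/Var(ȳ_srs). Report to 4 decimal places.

Var(ȳ_str) = Σ Wₕ²(1−fₕ)sₕ²/nₕ with Wₕ = Nₕ/30689:
  65+: (5769/30689)²·(1−1081/5769)·337/1081 = 0.0089521402
  18–34: (7771/30689)²·(1−1725/7771)·4818/1725 = 0.13933405
  55–64: (10861/30689)²·(1−2162/10861)·1210/2162 = 0.056144
  35–54: (6288/30689)²·(1−1494/6288)·1764/1494 = 0.037791408
  → Var(ȳ_str) = 0.2422216.
Var(ȳ_srs) = (1 − 6462/30689)·4778/6462 = 0.5837086.
deff = 0.2422216 / 0.5837086 = 0.4150.

0.4150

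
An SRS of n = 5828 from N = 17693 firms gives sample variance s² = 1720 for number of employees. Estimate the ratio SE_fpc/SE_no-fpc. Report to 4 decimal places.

f = n/N = 5828/17693 = 0.32939581.
SE_no-fpc = √(s²/n) = 0.5432559; SE_fpc = √((1−f)s²/n) = 0.44487457.
Ratio = √(1−f) = 0.81890426.

0.8189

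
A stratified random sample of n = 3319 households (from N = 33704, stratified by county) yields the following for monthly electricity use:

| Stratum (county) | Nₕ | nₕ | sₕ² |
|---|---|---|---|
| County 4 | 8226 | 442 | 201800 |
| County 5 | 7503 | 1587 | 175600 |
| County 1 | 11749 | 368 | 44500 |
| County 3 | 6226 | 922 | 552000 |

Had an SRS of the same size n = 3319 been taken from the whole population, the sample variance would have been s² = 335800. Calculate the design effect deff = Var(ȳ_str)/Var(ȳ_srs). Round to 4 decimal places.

0.6764

Var(ȳ_str) = Σ Wₕ²(1−fₕ)sₕ²/nₕ with Wₕ = Nₕ/33704:
  County 4: (8226/33704)²·(1−442/8226)·201800/442 = 25.735199
  County 5: (7503/33704)²·(1−1587/7503)·175600/1587 = 4.3236229
  County 1: (11749/33704)²·(1−368/11749)·44500/368 = 14.23412
  County 3: (6226/33704)²·(1−922/6226)·552000/922 = 17.404354
  → Var(ȳ_str) = 61.697296.
Var(ȳ_srs) = (1 − 3319/33704)·335800/3319 = 91.211844.
deff = 61.697296 / 91.211844 = 0.6764.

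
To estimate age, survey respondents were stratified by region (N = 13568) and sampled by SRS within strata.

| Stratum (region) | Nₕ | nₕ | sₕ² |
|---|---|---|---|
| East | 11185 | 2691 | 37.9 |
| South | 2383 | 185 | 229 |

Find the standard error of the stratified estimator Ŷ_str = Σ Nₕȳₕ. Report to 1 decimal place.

2796.7

Var(Ŷ_str) = Σₕ Nₕ²(1 − fₕ)sₕ²/nₕ.
East: 11185²·(1 − 2691/11185)·37.9/2691 = 1.3380544 × 10^6.
South: 2383²·(1 − 185/2383)·229/185 = 6.4835891 × 10^6.
Sum = 7.8216435 × 10^6.
SE = √(7.8216435 × 10^6) = 2796.7.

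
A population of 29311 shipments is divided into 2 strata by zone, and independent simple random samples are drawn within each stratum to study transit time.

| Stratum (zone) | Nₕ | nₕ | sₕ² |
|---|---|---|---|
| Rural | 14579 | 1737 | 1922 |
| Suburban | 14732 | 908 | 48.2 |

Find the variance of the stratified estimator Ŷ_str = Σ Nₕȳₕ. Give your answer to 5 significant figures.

2.1797 × 10^8

Var(Ŷ_str) = Σₕ Nₕ²(1 − fₕ)sₕ²/nₕ.
Rural: 14579²·(1 − 1737/14579)·1922/1737 = 2.0716385 × 10^8.
Suburban: 14732²·(1 − 908/14732)·48.2/908 = 1.081077 × 10^7.
Sum = 2.1797462 × 10^8.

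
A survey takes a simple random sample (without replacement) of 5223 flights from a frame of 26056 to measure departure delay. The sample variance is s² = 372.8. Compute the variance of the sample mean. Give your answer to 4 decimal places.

0.0571

Under SRS without replacement, Var(ȳ) = (1 − f)·s²/n with f = n/N = 5223/26056 = 0.20045287.
Var(ȳ) = (1 − 0.20045287)·372.8/5223 = 0.79954713·0.071376603 = 0.057068958.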